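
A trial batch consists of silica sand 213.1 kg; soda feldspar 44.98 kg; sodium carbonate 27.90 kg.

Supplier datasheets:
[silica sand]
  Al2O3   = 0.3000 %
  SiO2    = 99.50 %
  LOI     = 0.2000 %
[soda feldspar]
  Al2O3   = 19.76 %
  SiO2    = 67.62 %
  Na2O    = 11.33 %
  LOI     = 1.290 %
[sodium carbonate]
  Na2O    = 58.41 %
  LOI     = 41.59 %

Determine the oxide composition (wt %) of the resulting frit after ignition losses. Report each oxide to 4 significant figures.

Glass mass = 273.4 kg (batch 286.0 − LOI 12.61).
Composition: Al2O3 3.485%, SiO2 88.69%, Na2O 7.826%

In-progress results are rounded to 4 significant digits as shown; the working math carries exact precision in all steps; every reported result is rounded a single time. The derived quantities, which include ignition loss, the three compositions, glass mass, yield, the totals, are rebuilt at exact precision, precisely as stated by the problem or the answer, from the weighed amounts for 273.4 kg of glass.
What the batch supplies per oxide:
  Al2O3: 213.1·0.003000 + 44.98·0.1976 = 9.527 kg
  SiO2: 213.1·0.9950 + 44.98·0.6762 = 242.4 kg
  Na2O: 44.98·0.1133 + 27.90·0.5841 = 21.39 kg
LOI: 213.1·0.002000 + 44.98·0.01290 + 27.90·0.4159 = 12.61 kg
Resulting glass, batch − LOI: 286.0 − 12.61 = 273.4 kg (consistent with Σ oxide mass)
percent by weight: oxide/glass ×100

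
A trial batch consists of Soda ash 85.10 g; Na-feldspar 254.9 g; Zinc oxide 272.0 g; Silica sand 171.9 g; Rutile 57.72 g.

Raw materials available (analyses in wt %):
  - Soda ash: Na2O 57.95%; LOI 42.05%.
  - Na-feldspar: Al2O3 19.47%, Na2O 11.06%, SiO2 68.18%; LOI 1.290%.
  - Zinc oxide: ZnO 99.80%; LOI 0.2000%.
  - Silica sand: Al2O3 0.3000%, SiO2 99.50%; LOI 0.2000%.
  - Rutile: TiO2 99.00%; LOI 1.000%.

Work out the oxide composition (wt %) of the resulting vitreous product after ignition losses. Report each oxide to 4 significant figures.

Glass mass = 801.1 g (batch 841.6 − LOI 40.54).
Composition: Al2O3 6.260%, Na2O 9.675%, ZnO 33.89%, SiO2 43.05%, TiO2 7.133%

Intermediates appear rounded off to 4 significant figures as written — each numeric step carries full precision in every operation — exactly one rounding lands on every reported result. All derived quantities (the totals, five oxide percentages, yield, LOI, net glass mass) are rebuilt from the weighed amounts per 801.1 g of glass in exact precision exactly as printed in the question or the answer.
What the batch supplies per oxide:
  Al2O3: 254.9·0.1947 + 171.9·0.003000 = 50.14 g
  Na2O: 85.10·0.5795 + 254.9·0.1106 = 77.51 g
  ZnO: 272.0·0.9980 = 271.5 g
  SiO2: 254.9·0.6818 + 171.9·0.9950 = 344.8 g
  TiO2: 57.72·0.9900 = 57.14 g
LOI: 85.10·0.4205 + 254.9·0.01290 + 272.0·0.002000 + 171.9·0.002000 + 57.72·0.01000 = 40.54 g
Resulting glass, batch − LOI: 841.6 − 40.54 = 801.1 g (= the summed oxide contributions)
each oxide over glass, ×100, is wt %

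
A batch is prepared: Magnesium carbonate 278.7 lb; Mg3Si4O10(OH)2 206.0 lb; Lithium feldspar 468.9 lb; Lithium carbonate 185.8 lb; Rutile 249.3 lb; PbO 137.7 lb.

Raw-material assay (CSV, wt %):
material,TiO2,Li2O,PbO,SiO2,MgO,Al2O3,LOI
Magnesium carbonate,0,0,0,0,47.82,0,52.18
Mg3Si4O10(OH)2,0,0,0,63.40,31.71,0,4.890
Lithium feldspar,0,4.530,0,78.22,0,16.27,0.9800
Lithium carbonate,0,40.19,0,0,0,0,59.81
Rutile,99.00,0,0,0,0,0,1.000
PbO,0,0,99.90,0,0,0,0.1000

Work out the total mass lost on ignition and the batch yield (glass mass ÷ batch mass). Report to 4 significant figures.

Mid-chain values appear rounded to 4 significant figures alongside each step; all arithmetic carries full float precision in all steps — every reported number takes just one rounding — all derived quantities, including the totals, six oxide percentages, net glass mass, LOI, yield, are rebuilt from the weighed amounts on 1253 lb of glass in exact precision exactly as shown in the problem or the answer.
Per-material ignition loss:
  Magnesium carbonate: 278.7 × 0.5218 = 145.4 lb
  Mg3Si4O10(OH)2: 206.0 × 0.04890 = 10.07 lb
  Lithium feldspar: 468.9 × 0.009800 = 4.595 lb
  Lithium carbonate: 185.8 × 0.5981 = 111.1 lb
  Rutile: 249.3 × 0.01000 = 2.493 lb
  PbO: 137.7 × 0.001000 = 0.1377 lb
Total LOI = 273.9 lb
Glass = batch − LOI = 1526 − 273.9 = 1253 lb

LOI loss = 273.9 lb; glass = 1253 lb; yield = 82.06%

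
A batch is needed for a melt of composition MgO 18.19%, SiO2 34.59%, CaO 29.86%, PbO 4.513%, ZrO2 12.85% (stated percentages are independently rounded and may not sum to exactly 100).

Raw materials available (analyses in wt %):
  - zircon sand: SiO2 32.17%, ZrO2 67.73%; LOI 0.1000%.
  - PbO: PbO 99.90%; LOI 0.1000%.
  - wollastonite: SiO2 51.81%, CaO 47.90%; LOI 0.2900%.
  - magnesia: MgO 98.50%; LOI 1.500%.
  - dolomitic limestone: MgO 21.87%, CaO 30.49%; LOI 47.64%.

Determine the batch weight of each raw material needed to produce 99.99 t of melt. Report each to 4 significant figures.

All internal work maintains full precision in every operation; working values are printed, rounded to four significant digits, in the working; a single rounding produces each reported number. Derived quantities are rebuilt in full float precision (glass mass, LOI, the yield, the totals, the five compositions) using the weight values on 99.99 t of glass, as quoted within the question or the answer.
Target oxide masses per 99.99 t melt:
  MgO: 18.19% × 99.99 = 18.19 t
  SiO2: 34.59% × 99.99 = 34.59 t
  CaO: 29.86% × 99.99 = 29.86 t
  PbO: 4.513% × 99.99 = 4.513 t
  ZrO2: 12.85% × 99.99 = 12.85 t
Per-oxide balance check applying the batch weights above, relative to the basis at hand (sums match the target masses inside rounding margins):
  MgO: 15.90·0.9850 + 11.55·0.2187 = 18.19 t (target 18.19 t)
  SiO2: 18.97·0.3217 + 54.98·0.5181 = 34.59 t (target 34.59 t)
  CaO: 54.98·0.4790 + 11.55·0.3049 = 29.86 t (target 29.86 t)
  PbO: 4.517·0.9990 = 4.512 t (target 4.513 t)
  ZrO2: 18.97·0.6773 = 12.85 t (target 12.85 t)
Consistency of the glass mass: net batch after ignition = 99.99 t (oxide target masses add up to 99.99 t; against the stated basis, 99.99 t — rounding explains the deltas).
Summing the batch: Σ batch = 105.9 t; ignition loss, Σ(batch × LOI) = 5.924 t; yield: glass divided by total = 94.41%.

Batch per 99.99 t melt:
  zircon sand: 18.97 t
  PbO: 4.517 t
  wollastonite: 54.98 t
  magnesia: 15.90 t
  dolomitic limestone: 11.55 t
Total batch = 105.9 t; LOI loss = 5.924 t; yield = 94.41%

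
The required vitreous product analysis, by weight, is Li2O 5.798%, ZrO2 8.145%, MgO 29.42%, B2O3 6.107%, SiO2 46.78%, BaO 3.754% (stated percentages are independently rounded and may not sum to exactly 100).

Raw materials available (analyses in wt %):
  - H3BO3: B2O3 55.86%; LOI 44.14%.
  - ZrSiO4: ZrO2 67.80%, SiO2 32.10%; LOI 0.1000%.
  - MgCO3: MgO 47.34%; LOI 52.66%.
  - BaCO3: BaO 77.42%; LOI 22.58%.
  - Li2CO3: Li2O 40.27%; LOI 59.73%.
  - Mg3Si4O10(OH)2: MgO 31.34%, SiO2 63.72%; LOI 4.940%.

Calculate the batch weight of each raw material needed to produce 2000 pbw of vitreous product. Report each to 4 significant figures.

Every computation maintains exact precision in all steps. Intermediates are printed (rounded to 4 significant digits) when written out; every reported number carries a single rounding. All derived quantities, which include ignition loss, net glass mass, six oxide percentages, yield, the totals, are computed at full precision, as they appear in problem or answer, from the batch weights for 2000 pbw of glass.
Target oxide masses per 2000 pbw vitreous product:
  Li2O: 5.798% × 2000 = 116.0 pbw
  ZrO2: 8.145% × 2000 = 162.9 pbw
  MgO: 29.42% × 2000 = 588.4 pbw
  B2O3: 6.107% × 2000 = 122.1 pbw
  SiO2: 46.78% × 2000 = 935.6 pbw
  BaO: 3.754% × 2000 = 75.08 pbw
A balance pass over the oxides, per the reported batch figures, against the basis in use (delivered sums recover each target net of answer rounding effects):
  Li2O: 288.0·0.4027 = 116.0 pbw (target 116.0 pbw)
  ZrO2: 240.3·0.6780 = 162.9 pbw (target 162.9 pbw)
  MgO: 351.0·0.4734 + 1347·0.3134 = 588.3 pbw (target 588.4 pbw)
  B2O3: 218.7·0.5586 = 122.2 pbw (target 122.1 pbw)
  SiO2: 240.3·0.3210 + 1347·0.6372 = 935.4 pbw (target 935.6 pbw)
  BaO: 96.98·0.7742 = 75.08 pbw (target 75.08 pbw)
Glass-mass closure: total batch − LOI = 2000 pbw (the targets, summed, come to 2000 pbw; the stated basis being 2000 pbw — gaps are rounding artifacts).
Batch total: Σ batch = 2542 pbw; loss to ignition Σ batch·LOI = 542.1 pbw; yield, glass over the total, = 78.68%.

Batch per 2000 pbw vitreous product:
  H3BO3: 218.7 pbw
  ZrSiO4: 240.3 pbw
  MgCO3: 351.0 pbw
  BaCO3: 96.98 pbw
  Li2CO3: 288.0 pbw
  Mg3Si4O10(OH)2: 1347 pbw
Total batch = 2542 pbw; LOI loss = 542.1 pbw; yield = 78.68%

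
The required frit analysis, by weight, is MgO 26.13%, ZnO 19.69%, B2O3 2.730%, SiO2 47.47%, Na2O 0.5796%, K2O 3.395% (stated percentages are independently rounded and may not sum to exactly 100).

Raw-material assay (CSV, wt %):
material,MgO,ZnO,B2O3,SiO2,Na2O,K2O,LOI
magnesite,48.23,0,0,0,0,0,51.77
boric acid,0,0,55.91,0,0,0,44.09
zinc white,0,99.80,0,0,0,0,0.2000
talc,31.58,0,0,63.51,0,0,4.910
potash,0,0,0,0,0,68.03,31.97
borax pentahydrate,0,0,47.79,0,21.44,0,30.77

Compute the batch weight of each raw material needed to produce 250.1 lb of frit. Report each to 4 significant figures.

The whole derivation runs at full float precision at each step; working values are shown rounded to four significant digits; every reported number is rounded exactly once — the derived quantities (LOI, six oxide percentages, the totals, net glass mass, the yield) are re-derived in full float precision starting from the weights on 250.1 lb of glass as quoted within question or answer.
The oxide mass targets at 250.1 lb frit:
  MgO: 26.13% × 250.1 = 65.35 lb
  ZnO: 19.69% × 250.1 = 49.24 lb
  B2O3: 2.730% × 250.1 = 6.828 lb
  SiO2: 47.47% × 250.1 = 118.7 lb
  Na2O: 0.5796% × 250.1 = 1.450 lb
  K2O: 3.395% × 250.1 = 8.491 lb
Mass-balance tally per oxide given the weights on record, under the basis named above (each sum matches its target mass exact up to rounding of places):
  MgO: 13.10·0.4823 + 186.9·0.3158 = 65.34 lb (target 65.35 lb)
  ZnO: 49.34·0.9980 = 49.24 lb (target 49.24 lb)
  B2O3: 6.433·0.5591 + 6.761·0.4779 = 6.828 lb (target 6.828 lb)
  SiO2: 186.9·0.6351 = 118.7 lb (target 118.7 lb)
  Na2O: 6.761·0.2144 = 1.450 lb (target 1.450 lb)
  K2O: 12.48·0.6803 = 8.490 lb (target 8.491 lb)
Glass-mass closure: total batch − LOI = 250.1 lb (the Σ of target masses is 250.1 lb; basis as stated: 250.1 lb — gaps are rounding artifacts).
Summing the batch: Σ batch = 275.0 lb; ignition loss, Σ(batch × LOI) = 24.96 lb; yield: glass divided by total = 90.92%.

Batch per 250.1 lb frit:
  magnesite: 13.10 lb
  boric acid: 6.433 lb
  zinc white: 49.34 lb
  talc: 186.9 lb
  potash: 12.48 lb
  borax pentahydrate: 6.761 lb
Total batch = 275.0 lb; LOI loss = 24.96 lb; yield = 90.92%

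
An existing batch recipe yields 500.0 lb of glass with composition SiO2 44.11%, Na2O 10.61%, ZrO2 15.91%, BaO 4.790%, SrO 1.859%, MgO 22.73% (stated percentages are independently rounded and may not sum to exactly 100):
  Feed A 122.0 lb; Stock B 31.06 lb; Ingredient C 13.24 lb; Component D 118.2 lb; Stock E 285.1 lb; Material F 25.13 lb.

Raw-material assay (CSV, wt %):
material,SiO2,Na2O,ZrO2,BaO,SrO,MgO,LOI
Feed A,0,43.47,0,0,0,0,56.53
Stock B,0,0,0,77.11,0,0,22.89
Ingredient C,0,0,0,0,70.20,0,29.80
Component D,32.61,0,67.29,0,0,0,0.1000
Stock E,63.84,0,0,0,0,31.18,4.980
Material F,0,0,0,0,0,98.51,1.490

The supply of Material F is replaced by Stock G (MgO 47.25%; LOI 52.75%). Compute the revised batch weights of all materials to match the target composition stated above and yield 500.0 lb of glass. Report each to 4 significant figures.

Revised batch per 500.0 lb glass:
  Feed A: 122.0 lb
  Stock B: 31.06 lb
  Ingredient C: 13.24 lb
  Component D: 118.2 lb
  Stock E: 285.1 lb
  Stock G: 52.40 lb
Total batch = 622.0 lb; LOI loss = 122.0 lb

The whole derivation maintains exact precision at each step. Mid-chain values are displayed (rounded to four significant figures) within the worked lines. Every reported figure undergoes a single rounding — derived quantities are rebuilt in full precision (the yield, totals, the six compositions, LOI, glass mass) using the weight values for 500.0 lb of glass, as written in the problem or answer text.
The oxide mass targets at 500.0 lb glass:
  SiO2: 44.11% × 500.0 = 220.6 lb
  Na2O: 10.61% × 500.0 = 53.05 lb
  ZrO2: 15.91% × 500.0 = 79.55 lb
  BaO: 4.790% × 500.0 = 23.95 lb
  SrO: 1.859% × 500.0 = 9.295 lb
  MgO: 22.73% × 500.0 = 113.6 lb
Balance tally, oxide-wise, applying the batch weights above, under the basis named above (each sum matches its target mass inside rounding margins):
  SiO2: 118.2·0.3261 + 285.1·0.6384 = 220.6 lb (target 220.6 lb)
  Na2O: 122.0·0.4347 = 53.03 lb (target 53.05 lb)
  ZrO2: 118.2·0.6729 = 79.54 lb (target 79.55 lb)
  BaO: 31.06·0.7711 = 23.95 lb (target 23.95 lb)
  SrO: 13.24·0.7020 = 9.294 lb (target 9.295 lb)
  MgO: 285.1·0.3118 + 52.40·0.4725 = 113.7 lb (target 113.6 lb)
Glass mass check: Σ batch − LOI loss = 500.0 lb (per-oxide target masses sum to 500.0 lb; with the basis standing at 500.0 lb — a pure rounding effect).
Adding the batch up: Σ batch = 622.0 lb; Σ batch·LOI gives LOI loss = 122.0 lb; yield: glass divided by total = 80.39%.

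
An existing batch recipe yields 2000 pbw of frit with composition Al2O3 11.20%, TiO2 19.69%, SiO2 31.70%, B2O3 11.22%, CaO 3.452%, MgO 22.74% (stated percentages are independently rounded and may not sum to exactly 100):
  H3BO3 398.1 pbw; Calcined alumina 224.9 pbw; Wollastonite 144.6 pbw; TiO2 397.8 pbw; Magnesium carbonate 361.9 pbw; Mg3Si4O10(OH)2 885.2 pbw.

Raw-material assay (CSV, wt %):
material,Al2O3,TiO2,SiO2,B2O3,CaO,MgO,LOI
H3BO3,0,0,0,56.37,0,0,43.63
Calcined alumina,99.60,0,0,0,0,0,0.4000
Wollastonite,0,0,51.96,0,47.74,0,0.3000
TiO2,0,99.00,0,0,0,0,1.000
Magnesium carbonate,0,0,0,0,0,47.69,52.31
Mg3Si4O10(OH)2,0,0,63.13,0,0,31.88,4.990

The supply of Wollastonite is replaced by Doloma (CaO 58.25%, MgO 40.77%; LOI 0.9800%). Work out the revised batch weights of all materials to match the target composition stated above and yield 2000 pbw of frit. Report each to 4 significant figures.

Revised batch per 2000 pbw frit:
  H3BO3: 398.1 pbw
  Calcined alumina: 224.9 pbw
  Doloma: 118.5 pbw
  TiO2: 397.8 pbw
  Magnesium carbonate: 181.0 pbw
  Mg3Si4O10(OH)2: 1004 pbw
Total batch = 2324 pbw; LOI loss = 324.5 pbw

All arithmetic runs at exact precision at each step. Intermediates are printed rounded to four significant digits alongside each step; each reported value carries a single rounding. All derived quantities (totals, LOI, the yield, net glass mass, six oxide percentages) are computed in full precision using the weight values for 2000 pbw of glass, as given in question or answer.
Target masses of each oxide per 2000 pbw frit:
  Al2O3: 11.20% × 2000 = 224.0 pbw
  TiO2: 19.69% × 2000 = 393.8 pbw
  SiO2: 31.70% × 2000 = 634.0 pbw
  B2O3: 11.22% × 2000 = 224.4 pbw
  CaO: 3.452% × 2000 = 69.04 pbw
  MgO: 22.74% × 2000 = 454.8 pbw
A balance pass over the oxides, with the batch weights as given, on the stated basis (sums match the target masses up to rounding of the answer):
  Al2O3: 224.9·0.9960 = 224.0 pbw (target 224.0 pbw)
  TiO2: 397.8·0.9900 = 393.8 pbw (target 393.8 pbw)
  SiO2: 1004·0.6313 = 633.8 pbw (target 634.0 pbw)
  B2O3: 398.1·0.5637 = 224.4 pbw (target 224.4 pbw)
  CaO: 118.5·0.5825 = 69.03 pbw (target 69.04 pbw)
  MgO: 118.5·0.4077 + 181.0·0.4769 + 1004·0.3188 = 454.7 pbw (target 454.8 pbw)
Glass-mass bookkeeping: whole batch net of LOI = 2000 pbw (the targets, summed, come to 2000 pbw; the stated basis being 2000 pbw — gaps are rounding artifacts).
Adding the batch up: Σ batch = 2324 pbw; LOI removed, Σ of batch·LOI: 324.5 pbw; the yield ratio, glass ÷ batch: 86.04%.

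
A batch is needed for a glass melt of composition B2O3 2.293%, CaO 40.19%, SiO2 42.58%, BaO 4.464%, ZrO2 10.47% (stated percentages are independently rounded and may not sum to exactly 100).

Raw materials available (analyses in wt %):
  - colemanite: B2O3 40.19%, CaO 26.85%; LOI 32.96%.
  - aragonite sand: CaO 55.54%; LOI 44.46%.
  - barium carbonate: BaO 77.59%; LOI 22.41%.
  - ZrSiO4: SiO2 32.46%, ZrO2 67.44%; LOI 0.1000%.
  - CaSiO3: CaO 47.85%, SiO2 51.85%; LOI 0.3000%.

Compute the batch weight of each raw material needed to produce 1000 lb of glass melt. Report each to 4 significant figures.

Batch per 1000 lb glass melt:
  colemanite: 57.05 lb
  aragonite sand: 72.26 lb
  barium carbonate: 57.53 lb
  ZrSiO4: 155.2 lb
  CaSiO3: 724.0 lb
Total batch = 1066 lb; LOI loss = 66.15 lb; yield = 93.79%

Intermediates are displayed rounded to four significant digits in the printout; all arithmetic maintains full precision in every operation. Every reported value includes exactly one rounding — the derived quantities, including ignition loss, the totals, five oxide percentages, the yield, glass mass, are computed starting from the weights at 1000 lb of glass in full precision, as they appear in the question or the answer.
Oxide mass targets, per 1000 lb glass melt:
  B2O3: 2.293% × 1000 = 22.93 lb
  CaO: 40.19% × 1000 = 401.9 lb
  SiO2: 42.58% × 1000 = 425.8 lb
  BaO: 4.464% × 1000 = 44.64 lb
  ZrO2: 10.47% × 1000 = 104.7 lb
Sums-versus-targets review from the weights as reported, under the basis named above (oxide sums agree with the targets within answer rounding):
  B2O3: 57.05·0.4019 = 22.93 lb (target 22.93 lb)
  CaO: 57.05·0.2685 + 72.26·0.5554 + 724.0·0.4785 = 401.9 lb (target 401.9 lb)
  SiO2: 155.2·0.3246 + 724.0·0.5185 = 425.8 lb (target 425.8 lb)
  BaO: 57.53·0.7759 = 44.64 lb (target 44.64 lb)
  ZrO2: 155.2·0.6744 = 104.7 lb (target 104.7 lb)
Consistency of the glass mass: whole batch net of LOI = 999.9 lb (summing oxide targets gives 1000 lb; stated basis 1000 lb — any gap is answer rounding).
Batch grand total — Σ batch = 1066 lb; Σ batch·LOI gives LOI loss = 66.15 lb; glass ÷ batch gives a yield of 93.79%.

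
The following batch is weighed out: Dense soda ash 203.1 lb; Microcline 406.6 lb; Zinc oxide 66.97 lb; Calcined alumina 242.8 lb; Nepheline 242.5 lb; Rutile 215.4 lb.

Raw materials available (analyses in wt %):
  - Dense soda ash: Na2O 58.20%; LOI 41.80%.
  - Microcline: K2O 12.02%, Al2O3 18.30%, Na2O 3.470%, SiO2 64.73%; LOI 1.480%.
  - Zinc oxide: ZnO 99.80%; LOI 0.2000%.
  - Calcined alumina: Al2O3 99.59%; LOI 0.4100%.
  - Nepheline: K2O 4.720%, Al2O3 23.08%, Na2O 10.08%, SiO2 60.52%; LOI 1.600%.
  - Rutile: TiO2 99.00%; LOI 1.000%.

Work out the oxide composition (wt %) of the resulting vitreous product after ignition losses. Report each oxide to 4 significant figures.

Glass mass = 1279 lb (batch 1377 − LOI 98.08).
Composition: ZnO 5.224%, K2O 4.715%, TiO2 16.67%, Al2O3 29.09%, Na2O 12.25%, SiO2 32.05%

In-progress results are printed rounded to 4 significant digits when written out. The whole derivation maintains full precision through every step — each reported number carries a single rounding; the derived quantities, including totals, LOI, net glass mass, six oxide percentages, the yield, are re-derived from the weighed amounts for 1279 lb of glass in full precision, exactly as shown in question or answer.
Oxide-by-oxide delivered mass:
  ZnO: 66.97·0.9980 = 66.84 lb
  K2O: 406.6·0.1202 + 242.5·0.04720 = 60.32 lb
  TiO2: 215.4·0.9900 = 213.2 lb
  Al2O3: 406.6·0.1830 + 242.8·0.9959 + 242.5·0.2308 = 372.2 lb
  Na2O: 203.1·0.5820 + 406.6·0.03470 + 242.5·0.1008 = 156.8 lb
  SiO2: 406.6·0.6473 + 242.5·0.6052 = 410.0 lb
LOI: 203.1·0.4180 + 406.6·0.01480 + 66.97·0.002000 + 242.8·0.004100 + 242.5·0.01600 + 215.4·0.01000 = 98.08 lb
Glass = total batch minus LOI = 1377 − 98.08 = 1279 lb (the oxide masses sum to this)
each oxide over glass, ×100, is wt %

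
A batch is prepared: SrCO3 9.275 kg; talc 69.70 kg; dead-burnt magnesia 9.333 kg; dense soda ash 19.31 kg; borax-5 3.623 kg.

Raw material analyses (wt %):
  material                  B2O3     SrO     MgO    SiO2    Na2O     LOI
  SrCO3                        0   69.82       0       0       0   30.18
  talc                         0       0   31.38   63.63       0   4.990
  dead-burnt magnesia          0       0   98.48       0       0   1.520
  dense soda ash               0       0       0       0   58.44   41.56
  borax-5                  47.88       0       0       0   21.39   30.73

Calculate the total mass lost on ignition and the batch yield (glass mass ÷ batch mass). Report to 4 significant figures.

LOI loss = 15.56 kg; glass = 95.68 kg; yield = 86.01%

The working math holds exact precision from first step to last. The intermediate values are shown (rounded to four significant figures) at each printed step; exactly one rounding lands on every reported result. Derived quantities are computed in exact precision (five oxide percentages, the yield, totals, LOI, glass mass) starting from the weights per 95.68 kg of glass precisely as stated by the question or the answer.
Loss on ignition, line by line:
  SrCO3: 9.275 × 0.3018 = 2.799 kg
  talc: 69.70 × 0.04990 = 3.478 kg
  dead-burnt magnesia: 9.333 × 0.01520 = 0.1419 kg
  dense soda ash: 19.31 × 0.4156 = 8.025 kg
  borax-5: 3.623 × 0.3073 = 1.113 kg
Total LOI = 15.56 kg
Glass = batch − LOI = 111.2 − 15.56 = 95.68 kg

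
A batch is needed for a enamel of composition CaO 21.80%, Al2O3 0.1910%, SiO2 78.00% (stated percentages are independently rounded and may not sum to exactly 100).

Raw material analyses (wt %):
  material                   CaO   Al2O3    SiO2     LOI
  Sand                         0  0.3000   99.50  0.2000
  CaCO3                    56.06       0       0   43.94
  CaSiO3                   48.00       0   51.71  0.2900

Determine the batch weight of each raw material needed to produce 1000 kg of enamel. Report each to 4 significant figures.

Mid-chain values are displayed, rounded to 4 significant figures, between the steps. All internal work holds full precision throughout. Exactly one rounding is applied to every reported figure; all derived quantities (the totals, the three compositions, the yield, LOI, net glass mass) are computed at full precision using the weight values on 1000 kg of glass as written in question or answer.
The oxide mass targets at 1000 kg enamel:
  CaO: 21.80% × 1000 = 218.0 kg
  Al2O3: 0.1910% × 1000 = 1.910 kg
  SiO2: 78.00% × 1000 = 780.0 kg
Checking each oxide sum applying the batch weights above, for the quoted basis mass (each sum matches its target mass up to rounding of the answer):
  CaO: 146.3·0.5606 + 283.3·0.4800 = 218.0 kg (target 218.0 kg)
  Al2O3: 636.7·0.003000 = 1.910 kg (target 1.910 kg)
  SiO2: 636.7·0.9950 + 283.3·0.5171 = 780.0 kg (target 780.0 kg)
Glass-mass bookkeeping: net batch after ignition = 999.9 kg (the Σ of target masses is 999.9 kg; with the basis standing at 1000 kg — a pure rounding effect).
Adding the batch up: Σ batch = 1066 kg; LOI loss = Σ batch·LOI = 66.38 kg; the yield ratio, glass ÷ batch: 93.77%.

Batch per 1000 kg enamel:
  Sand: 636.7 kg
  CaCO3: 146.3 kg
  CaSiO3: 283.3 kg
Total batch = 1066 kg; LOI loss = 66.38 kg; yield = 93.77%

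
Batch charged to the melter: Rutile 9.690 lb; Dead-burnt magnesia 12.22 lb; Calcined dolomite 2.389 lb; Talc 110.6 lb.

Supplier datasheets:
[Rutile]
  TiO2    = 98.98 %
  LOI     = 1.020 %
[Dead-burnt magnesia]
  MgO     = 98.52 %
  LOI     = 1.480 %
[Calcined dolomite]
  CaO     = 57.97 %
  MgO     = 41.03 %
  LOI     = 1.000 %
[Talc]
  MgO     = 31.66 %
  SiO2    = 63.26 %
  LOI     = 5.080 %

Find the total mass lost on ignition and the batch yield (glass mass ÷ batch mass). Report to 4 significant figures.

LOI loss = 5.922 lb; glass = 129.0 lb; yield = 95.61%

Intermediates are printed rounded to four significant digits on the page; each numeric step maintains exact precision at each step. Exactly one rounding lands on each reported result. Derived quantities (net glass mass, the totals, the four compositions, the yield, LOI) are rebuilt starting from the weights at 129.0 lb of glass at full float precision as written in the question or the answer.
Ignition loss by material:
  Rutile: 9.690 × 0.01020 = 0.09884 lb
  Dead-burnt magnesia: 12.22 × 0.01480 = 0.1809 lb
  Calcined dolomite: 2.389 × 0.01000 = 0.02389 lb
  Talc: 110.6 × 0.05080 = 5.618 lb
Total LOI = 5.922 lb
Glass = batch − LOI = 134.9 − 5.922 = 129.0 lb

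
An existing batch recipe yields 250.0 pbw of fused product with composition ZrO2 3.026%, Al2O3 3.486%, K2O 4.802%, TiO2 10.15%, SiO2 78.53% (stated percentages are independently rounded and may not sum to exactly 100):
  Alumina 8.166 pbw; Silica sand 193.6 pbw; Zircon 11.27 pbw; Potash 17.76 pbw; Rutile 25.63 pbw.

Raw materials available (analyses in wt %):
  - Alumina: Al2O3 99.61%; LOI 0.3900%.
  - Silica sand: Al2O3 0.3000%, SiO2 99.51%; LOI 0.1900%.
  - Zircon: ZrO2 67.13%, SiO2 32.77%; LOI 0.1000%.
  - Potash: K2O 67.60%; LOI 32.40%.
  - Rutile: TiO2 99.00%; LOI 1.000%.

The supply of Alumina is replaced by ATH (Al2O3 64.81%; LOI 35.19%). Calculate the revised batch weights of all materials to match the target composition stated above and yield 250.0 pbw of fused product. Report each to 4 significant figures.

Revised batch per 250.0 pbw fused product:
  ATH: 12.55 pbw
  Silica sand: 193.6 pbw
  Zircon: 11.27 pbw
  Potash: 17.76 pbw
  Rutile: 25.63 pbw
Total batch = 260.8 pbw; LOI loss = 10.81 pbw

Mid-chain values appear rounded to four significant figures in the printout — all arithmetic keeps full precision in all steps. A single rounding completes each reported number. Derived quantities (five oxide percentages, ignition loss, the yield, the totals, glass mass) are carried in exact precision from the batch weights on 250.0 pbw of glass, as set out in either problem or answer.
Oxide-by-oxide targets in 250.0 pbw fused product:
  ZrO2: 3.026% × 250.0 = 7.565 pbw
  Al2O3: 3.486% × 250.0 = 8.715 pbw
  K2O: 4.802% × 250.0 = 12.00 pbw
  TiO2: 10.15% × 250.0 = 25.38 pbw
  SiO2: 78.53% × 250.0 = 196.3 pbw
A balance pass over the oxides, per the reported batch figures, on the stated basis (target by target, the sums agree exact up to rounding of places):
  ZrO2: 11.27·0.6713 = 7.566 pbw (target 7.565 pbw)
  Al2O3: 12.55·0.6481 + 193.6·0.003000 = 8.714 pbw (target 8.715 pbw)
  K2O: 17.76·0.6760 = 12.01 pbw (target 12.00 pbw)
  TiO2: 25.63·0.9900 = 25.37 pbw (target 25.38 pbw)
  SiO2: 193.6·0.9951 + 11.27·0.3277 = 196.3 pbw (target 196.3 pbw)
Glass mass check: the batch minus its LOI: 250.0 pbw (oxide target masses add up to 250.0 pbw; with the basis standing at 250.0 pbw — differing by rounding only).
Adding the batch up: Σ batch = 260.8 pbw; Σ batch·LOI gives LOI loss = 10.81 pbw; the yield ratio, glass ÷ batch: 95.86%.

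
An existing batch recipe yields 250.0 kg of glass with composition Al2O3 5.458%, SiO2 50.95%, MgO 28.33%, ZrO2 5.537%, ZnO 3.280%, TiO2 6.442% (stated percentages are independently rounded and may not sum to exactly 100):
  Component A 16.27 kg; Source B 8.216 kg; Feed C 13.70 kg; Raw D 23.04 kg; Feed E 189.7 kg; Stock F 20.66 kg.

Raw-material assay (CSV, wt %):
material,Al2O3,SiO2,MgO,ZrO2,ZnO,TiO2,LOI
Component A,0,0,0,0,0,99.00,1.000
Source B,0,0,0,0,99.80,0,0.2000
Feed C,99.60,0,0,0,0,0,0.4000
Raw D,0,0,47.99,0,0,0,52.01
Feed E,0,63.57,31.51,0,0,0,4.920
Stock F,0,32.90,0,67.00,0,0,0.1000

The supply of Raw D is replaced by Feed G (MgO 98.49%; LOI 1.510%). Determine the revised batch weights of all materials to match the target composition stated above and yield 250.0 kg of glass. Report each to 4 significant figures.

Revised batch per 250.0 kg glass:
  Component A: 16.27 kg
  Source B: 8.216 kg
  Feed C: 13.70 kg
  Feed G: 11.23 kg
  Feed E: 189.7 kg
  Stock F: 20.66 kg
Total batch = 259.8 kg; LOI loss = 9.757 kg

Each numeric step runs at exact precision at all times; working values are displayed rounded to 4 significant figures on the page — each reported number is rounded only once. All derived quantities are recomputed from the batch weights for 250.0 kg of glass in full float precision (yield, net glass mass, six oxide percentages, totals, LOI) as given in the problem or answer text.
Per-oxide target masses for 250.0 kg glass:
  Al2O3: 5.458% × 250.0 = 13.64 kg
  SiO2: 50.95% × 250.0 = 127.4 kg
  MgO: 28.33% × 250.0 = 70.82 kg
  ZrO2: 5.537% × 250.0 = 13.84 kg
  ZnO: 3.280% × 250.0 = 8.200 kg
  TiO2: 6.442% × 250.0 = 16.10 kg
Mass-balance tally per oxide on the weights just shown, on the stated basis (sums match the target masses modulo rounding of the values):
  Al2O3: 13.70·0.9960 = 13.65 kg (target 13.64 kg)
  SiO2: 189.7·0.6357 + 20.66·0.3290 = 127.4 kg (target 127.4 kg)
  MgO: 11.23·0.9849 + 189.7·0.3151 = 70.83 kg (target 70.82 kg)
  ZrO2: 20.66·0.6700 = 13.84 kg (target 13.84 kg)
  ZnO: 8.216·0.9980 = 8.200 kg (target 8.200 kg)
  TiO2: 16.27·0.9900 = 16.11 kg (target 16.10 kg)
Glass mass check: total charge less LOI = 250.0 kg (the Σ of target masses is 250.0 kg; versus the stated basis of 250.0 kg — a pure rounding effect).
Adding the batch up: Σ batch = 259.8 kg; LOI loss = Σ batch·LOI = 9.757 kg; the yield ratio, glass ÷ batch: 96.24%.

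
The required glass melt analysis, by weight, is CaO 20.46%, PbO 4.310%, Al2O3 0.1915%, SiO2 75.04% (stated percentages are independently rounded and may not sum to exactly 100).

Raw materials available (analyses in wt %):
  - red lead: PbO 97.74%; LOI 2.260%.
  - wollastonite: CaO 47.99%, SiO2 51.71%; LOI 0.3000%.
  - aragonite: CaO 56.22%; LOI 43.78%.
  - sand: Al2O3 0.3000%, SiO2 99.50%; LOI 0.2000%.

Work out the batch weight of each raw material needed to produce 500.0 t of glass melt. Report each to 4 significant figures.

Each numeric step keeps exact precision all the way through — mid-chain values appear (rounded to 4 significant digits) across the worked steps. Every reported result is rounded only once — derived quantities, including glass mass, the four compositions, the totals, ignition loss, yield, are carried starting from the weights for 500.0 t of glass at exact precision as set out in the problem or answer text.
Target oxide masses per 500.0 t glass melt:
  CaO: 20.46% × 500.0 = 102.3 t
  PbO: 4.310% × 500.0 = 21.55 t
  Al2O3: 0.1915% × 500.0 = 0.9575 t
  SiO2: 75.04% × 500.0 = 375.2 t
Balance tally, oxide-wise, from the weights as reported, versus the basis set out (sums match the target masses given rounding of the digits):
  CaO: 111.4·0.4799 + 86.83·0.5622 = 102.3 t (target 102.3 t)
  PbO: 22.05·0.9774 = 21.55 t (target 21.55 t)
  Al2O3: 319.2·0.003000 = 0.9576 t (target 0.9575 t)
  SiO2: 111.4·0.5171 + 319.2·0.9950 = 375.2 t (target 375.2 t)
Auditing the glass mass value: Σ batch − LOI loss = 500.0 t (the targets, summed, come to 500.0 t; against the stated basis, 500.0 t — gaps are rounding artifacts).
Batch total: Σ batch = 539.5 t; LOI loss = Σ batch·LOI = 39.49 t; the yield ratio, glass ÷ batch: 92.68%.

Batch per 500.0 t glass melt:
  red lead: 22.05 t
  wollastonite: 111.4 t
  aragonite: 86.83 t
  sand: 319.2 t
Total batch = 539.5 t; LOI loss = 39.49 t; yield = 92.68%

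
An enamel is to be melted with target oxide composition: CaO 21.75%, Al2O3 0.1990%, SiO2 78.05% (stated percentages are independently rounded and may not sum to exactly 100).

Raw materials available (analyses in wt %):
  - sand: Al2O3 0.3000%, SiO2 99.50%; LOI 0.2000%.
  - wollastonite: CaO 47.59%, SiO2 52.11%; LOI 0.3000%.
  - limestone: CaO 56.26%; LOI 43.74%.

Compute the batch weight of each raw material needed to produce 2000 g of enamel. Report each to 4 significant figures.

Working values appear (rounded to 4 significant figures) on the page — full float precision is held in all steps; each reported result carries a single rounding; all derived quantities, including three oxide percentages, the totals, net glass mass, the yield, ignition loss, are rebuilt from the batch weights on 2000 g of glass in full precision, as written in the question or the answer.
Per-oxide target masses for 2000 g enamel:
  CaO: 21.75% × 2000 = 435.0 g
  Al2O3: 0.1990% × 2000 = 3.980 g
  SiO2: 78.05% × 2000 = 1561 g
Oxide-by-oxide audit per the reported batch figures, on the stated basis (oxide sums agree with the targets net of answer rounding effects):
  CaO: 462.4·0.4759 + 382.0·0.5626 = 435.0 g (target 435.0 g)
  Al2O3: 1327·0.003000 = 3.981 g (target 3.980 g)
  SiO2: 1327·0.9950 + 462.4·0.5211 = 1561 g (target 1561 g)
Mass balance on the glass: batch total minus LOI = 2000 g (targets for the oxides total 2000 g; basis as stated: 2000 g — any gap is answer rounding).
Summing the batch: Σ batch = 2171 g; Σ batch·LOI gives LOI loss = 171.1 g; yield, glass over the total, = 92.12%.

Batch per 2000 g enamel:
  sand: 1327 g
  wollastonite: 462.4 g
  limestone: 382.0 g
Total batch = 2171 g; LOI loss = 171.1 g; yield = 92.12%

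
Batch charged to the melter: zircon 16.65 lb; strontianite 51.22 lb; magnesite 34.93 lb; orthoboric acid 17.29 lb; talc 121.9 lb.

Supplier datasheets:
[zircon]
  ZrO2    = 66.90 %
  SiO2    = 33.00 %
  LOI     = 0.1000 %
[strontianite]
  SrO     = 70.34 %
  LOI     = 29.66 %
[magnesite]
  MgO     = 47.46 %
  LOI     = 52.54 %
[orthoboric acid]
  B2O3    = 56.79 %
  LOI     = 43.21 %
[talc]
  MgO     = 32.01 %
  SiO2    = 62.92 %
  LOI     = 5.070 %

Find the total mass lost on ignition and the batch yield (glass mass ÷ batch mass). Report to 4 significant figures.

LOI loss = 47.21 lb; glass = 194.8 lb; yield = 80.49%

The whole derivation holds exact precision all the way through; mid-chain values appear, rounded to 4 significant digits, at each printed step; every reported value undergoes a single rounding — derived quantities (LOI, totals, net glass mass, the yield, the five compositions) are re-derived in full precision from the batch weights on 194.8 lb of glass, as given in problem or answer.
Material-by-material LOI:
  zircon: 16.65 × 0.001000 = 0.01665 lb
  strontianite: 51.22 × 0.2966 = 15.19 lb
  magnesite: 34.93 × 0.5254 = 18.35 lb
  orthoboric acid: 17.29 × 0.4321 = 7.471 lb
  talc: 121.9 × 0.05070 = 6.180 lb
Total LOI = 47.21 lb
Glass = batch − LOI = 242.0 − 47.21 = 194.8 lb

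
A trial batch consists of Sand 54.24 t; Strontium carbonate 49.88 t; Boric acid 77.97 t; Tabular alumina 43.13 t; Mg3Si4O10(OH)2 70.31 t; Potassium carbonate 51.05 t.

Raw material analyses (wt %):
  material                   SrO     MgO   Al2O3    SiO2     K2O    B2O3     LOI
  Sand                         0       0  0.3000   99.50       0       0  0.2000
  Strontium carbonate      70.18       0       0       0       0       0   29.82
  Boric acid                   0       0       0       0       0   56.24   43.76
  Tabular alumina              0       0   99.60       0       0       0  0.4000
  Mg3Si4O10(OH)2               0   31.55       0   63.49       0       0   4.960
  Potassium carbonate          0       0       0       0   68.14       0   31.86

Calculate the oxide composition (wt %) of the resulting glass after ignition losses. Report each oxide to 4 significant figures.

Each numeric step maintains full precision in all steps; intermediates are shown (rounded to four significant digits) in the working — each reported figure is rounded exactly once — the derived quantities, which include ignition loss, six oxide percentages, the totals, glass mass, the yield, are re-derived in exact precision, as given in the problem or answer text, starting from the weights for 277.6 t of glass.
Oxide masses out of the charge:
  SrO: 49.88·0.7018 = 35.01 t
  MgO: 70.31·0.3155 = 22.18 t
  Al2O3: 54.24·0.003000 + 43.13·0.9960 = 43.12 t
  SiO2: 54.24·0.9950 + 70.31·0.6349 = 98.61 t
  K2O: 51.05·0.6814 = 34.79 t
  B2O3: 77.97·0.5624 = 43.85 t
LOI: 54.24·0.002000 + 49.88·0.2982 + 77.97·0.4376 + 43.13·0.004000 + 70.31·0.04960 + 51.05·0.3186 = 69.03 t
The glass mass, total less LOI, = 346.6 − 69.03 = 277.6 t (consistent with Σ oxide mass)
wt % = oxide mass / glass mass × 100

Glass mass = 277.6 t (batch 346.6 − LOI 69.03).
Composition: SrO 12.61%, MgO 7.992%, Al2O3 15.54%, SiO2 35.53%, K2O 12.53%, B2O3 15.80%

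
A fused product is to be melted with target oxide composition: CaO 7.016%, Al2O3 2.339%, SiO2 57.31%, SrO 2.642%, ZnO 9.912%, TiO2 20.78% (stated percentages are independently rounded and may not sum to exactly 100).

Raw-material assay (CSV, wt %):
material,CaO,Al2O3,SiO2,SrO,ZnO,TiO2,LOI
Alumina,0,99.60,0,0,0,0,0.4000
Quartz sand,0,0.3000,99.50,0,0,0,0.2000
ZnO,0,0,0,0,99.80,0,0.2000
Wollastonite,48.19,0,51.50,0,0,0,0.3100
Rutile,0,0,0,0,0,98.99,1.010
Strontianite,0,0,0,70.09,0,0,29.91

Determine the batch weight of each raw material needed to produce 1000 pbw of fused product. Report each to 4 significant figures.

Batch per 1000 pbw fused product:
  Alumina: 21.98 pbw
  Quartz sand: 500.6 pbw
  ZnO: 99.32 pbw
  Wollastonite: 145.6 pbw
  Rutile: 209.9 pbw
  Strontianite: 37.69 pbw
Total batch = 1015 pbw; LOI loss = 15.13 pbw; yield = 98.51%

The intermediate values are printed, rounded to four significant digits, when written out. Exact precision is held end to end — exactly one rounding goes into every reported figure; derived quantities, which include LOI, the six compositions, totals, net glass mass, yield, are carried in full float precision, as written in problem or answer, from the batch weights on 1000 pbw of glass.
The oxide mass targets at 1000 pbw fused product:
  CaO: 7.016% × 1000 = 70.16 pbw
  Al2O3: 2.339% × 1000 = 23.39 pbw
  SiO2: 57.31% × 1000 = 573.1 pbw
  SrO: 2.642% × 1000 = 26.42 pbw
  ZnO: 9.912% × 1000 = 99.12 pbw
  TiO2: 20.78% × 1000 = 207.8 pbw
A balance pass over the oxides, given the weights on record, per the basis as stated (oxide sums agree with the targets net of answer rounding effects):
  CaO: 145.6·0.4819 = 70.16 pbw (target 70.16 pbw)
  Al2O3: 21.98·0.9960 + 500.6·0.003000 = 23.39 pbw (target 23.39 pbw)
  SiO2: 500.6·0.9950 + 145.6·0.5150 = 573.1 pbw (target 573.1 pbw)
  SrO: 37.69·0.7009 = 26.42 pbw (target 26.42 pbw)
  ZnO: 99.32·0.9980 = 99.12 pbw (target 99.12 pbw)
  TiO2: 209.9·0.9899 = 207.8 pbw (target 207.8 pbw)
The glass-mass cross-check: net batch after ignition = 1000 pbw (oxide target masses add up to 1000 pbw; stated basis 1000 pbw — gaps are rounding artifacts).
Total batch = Σ batch = 1015 pbw; Σ batch·LOI gives LOI loss = 15.13 pbw; as yield: glass ÷ batch → 98.51%.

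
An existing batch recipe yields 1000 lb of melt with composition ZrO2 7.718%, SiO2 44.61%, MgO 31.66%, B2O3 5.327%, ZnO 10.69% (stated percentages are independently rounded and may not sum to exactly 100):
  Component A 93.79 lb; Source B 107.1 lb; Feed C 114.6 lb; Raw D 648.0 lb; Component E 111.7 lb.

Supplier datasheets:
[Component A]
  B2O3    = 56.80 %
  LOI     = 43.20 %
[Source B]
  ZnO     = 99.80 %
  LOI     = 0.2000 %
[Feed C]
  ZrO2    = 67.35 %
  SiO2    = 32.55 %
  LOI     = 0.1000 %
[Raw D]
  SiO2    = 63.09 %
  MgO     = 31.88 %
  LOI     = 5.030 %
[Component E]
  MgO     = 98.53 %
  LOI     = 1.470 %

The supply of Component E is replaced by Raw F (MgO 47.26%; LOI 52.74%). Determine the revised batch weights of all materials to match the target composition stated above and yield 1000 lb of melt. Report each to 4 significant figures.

Revised batch per 1000 lb melt:
  Component A: 93.79 lb
  Source B: 107.1 lb
  Feed C: 114.6 lb
  Raw D: 648.0 lb
  Raw F: 232.8 lb
Total batch = 1196 lb; LOI loss = 196.2 lb

The intermediate values are printed, rounded to four significant digits, in the printout; full float precision is held from first step to last; each reported number is rounded only once. The derived quantities are re-derived at full precision (the totals, ignition loss, glass mass, five oxide percentages, yield) using the weight values per 1000 lb of glass as they appear in the problem or the answer.
Oxide-by-oxide targets in 1000 lb melt:
  ZrO2: 7.718% × 1000 = 77.18 lb
  SiO2: 44.61% × 1000 = 446.1 lb
  MgO: 31.66% × 1000 = 316.6 lb
  B2O3: 5.327% × 1000 = 53.27 lb
  ZnO: 10.69% × 1000 = 106.9 lb
Verifying the oxide balance using the reported weights, under the basis named above (delivered sums recover each target modulo rounding of the values):
  ZrO2: 114.6·0.6735 = 77.18 lb (target 77.18 lb)
  SiO2: 114.6·0.3255 + 648.0·0.6309 = 446.1 lb (target 446.1 lb)
  MgO: 648.0·0.3188 + 232.8·0.4726 = 316.6 lb (target 316.6 lb)
  B2O3: 93.79·0.5680 = 53.27 lb (target 53.27 lb)
  ZnO: 107.1·0.9980 = 106.9 lb (target 106.9 lb)
Consistency of the glass mass: the batch minus its LOI: 1000 lb (summing oxide targets gives 1000 lb; the stated basis being 1000 lb — any gap is answer rounding).
Batch grand total — Σ batch = 1196 lb; Σ batch·LOI gives LOI loss = 196.2 lb; yield, glass over the total, = 83.60%.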